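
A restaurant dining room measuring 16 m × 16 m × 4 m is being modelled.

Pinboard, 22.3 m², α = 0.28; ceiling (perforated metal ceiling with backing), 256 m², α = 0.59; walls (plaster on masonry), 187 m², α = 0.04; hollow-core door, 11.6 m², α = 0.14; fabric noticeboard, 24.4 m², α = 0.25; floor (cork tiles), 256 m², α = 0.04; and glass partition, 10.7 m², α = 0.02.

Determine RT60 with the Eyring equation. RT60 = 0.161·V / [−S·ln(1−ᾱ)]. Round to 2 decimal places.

0.79 s

Total surface area S = 22.3 + 256 + 187 + 11.6 + 24.4 + 256 + 10.7 = 768.0 m².
Σ(Sᵢαᵢ) = 22.3×0.28 + 256×0.59 + 187×0.04 + 11.6×0.14 + 24.4×0.25 + 256×0.04 + 10.7×0.02 = 182.942.
ᾱ = 182.942 / 768.0 = 0.2382.
−S·ln(1−ᾱ) = −768.0 × ln(1 − 0.2382) = 208.951.
V = 16 × 16 × 4 = 1024 m³.
RT60 = 0.161 × 1024 / 208.951 = 0.79 s.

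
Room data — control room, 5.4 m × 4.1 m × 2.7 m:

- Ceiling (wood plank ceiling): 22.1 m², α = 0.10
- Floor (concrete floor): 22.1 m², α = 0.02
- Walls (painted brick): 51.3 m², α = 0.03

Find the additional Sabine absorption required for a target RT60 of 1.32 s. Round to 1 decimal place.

3.1 sabins

Summing Sᵢαᵢ: 2.210 + 0.442 + 1.539 → A₁ = 4.191 sabins.
Target A₂ = 0.161·59.778/1.32 = 7.291 sabins (V = 59.778 m³).
Shortfall: 7.291 − 4.191 = 3.1 sabins.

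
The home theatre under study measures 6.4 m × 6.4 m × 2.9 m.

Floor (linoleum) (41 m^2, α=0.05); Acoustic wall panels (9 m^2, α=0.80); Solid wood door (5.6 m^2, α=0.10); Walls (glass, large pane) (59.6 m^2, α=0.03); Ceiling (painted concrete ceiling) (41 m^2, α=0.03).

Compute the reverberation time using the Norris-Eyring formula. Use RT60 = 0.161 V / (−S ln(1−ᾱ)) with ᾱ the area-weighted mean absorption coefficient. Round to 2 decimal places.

Total surface area S = 41 + 9 + 5.6 + 59.6 + 41 = 156.2 m^2.
Absorption A = 41·0.05 + 9·0.80 + 5.6·0.10 + 59.6·0.03 + 41·0.03 = 12.828 sabins.
ᾱ = 12.828 / 156.2 = 0.0821.
−S·ln(1−ᾱ) = −156.2 × ln(1 − 0.0821) = 13.381.
V = 6.4 × 6.4 × 2.9 = 118.784 m³.
T = 0.161·V/[−S·ln(1−ᾱ)] = 0.161·118.784/13.381 = 1.43 s.

1.43 sec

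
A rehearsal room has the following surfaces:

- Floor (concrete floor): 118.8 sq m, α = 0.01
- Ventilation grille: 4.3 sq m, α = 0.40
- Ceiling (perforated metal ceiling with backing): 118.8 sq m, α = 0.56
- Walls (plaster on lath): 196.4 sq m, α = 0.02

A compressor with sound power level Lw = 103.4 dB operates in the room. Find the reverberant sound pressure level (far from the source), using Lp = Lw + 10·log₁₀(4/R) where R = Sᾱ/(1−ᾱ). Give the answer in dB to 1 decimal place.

90.0 dB

A = 73.364 sabins; S = 438.3 sq m.
ᾱ = 0.1674, so room constant R = A/(1−ᾱ) = 88.114 sq m.
Lp = Lw + 10 log₁₀(4/R) = 103.4 -13.43 = 90.0 dB.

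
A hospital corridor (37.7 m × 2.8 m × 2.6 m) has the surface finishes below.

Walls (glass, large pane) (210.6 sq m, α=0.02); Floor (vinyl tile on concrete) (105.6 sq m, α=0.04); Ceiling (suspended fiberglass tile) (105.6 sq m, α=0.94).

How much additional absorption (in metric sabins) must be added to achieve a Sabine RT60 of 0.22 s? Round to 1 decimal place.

93.2 sabins

Total absorption A₁ = 210.6×0.02 + 105.6×0.04 + 105.6×0.94
  = 4.212 + 4.224 + 99.264 = 107.700 sq m sabins.
V = 274.456 m³. Required absorption A₂ = 0.161 × 274.456 / 0.22 = 200.852 sabins.
Shortfall: 200.852 − 107.700 = 93.2 sabins.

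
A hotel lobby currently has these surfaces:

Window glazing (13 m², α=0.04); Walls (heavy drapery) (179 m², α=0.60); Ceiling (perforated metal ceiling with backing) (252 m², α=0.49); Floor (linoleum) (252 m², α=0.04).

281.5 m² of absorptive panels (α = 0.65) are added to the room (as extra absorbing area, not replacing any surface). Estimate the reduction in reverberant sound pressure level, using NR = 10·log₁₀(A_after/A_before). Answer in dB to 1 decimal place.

Summing Sᵢαᵢ: 0.520 + 107.400 + 123.480 + 10.080 → A_before = 241.480 sabins.
Treatment contributes 281.5·0.65 = 182.975 sabins.
A_after = 241.480 + 182.975 = 424.455 sabins.
Reduction = 10 log₁₀(A_after/A_before) = 10 log₁₀(1.7577) = 2.4 dB.

2.4 dB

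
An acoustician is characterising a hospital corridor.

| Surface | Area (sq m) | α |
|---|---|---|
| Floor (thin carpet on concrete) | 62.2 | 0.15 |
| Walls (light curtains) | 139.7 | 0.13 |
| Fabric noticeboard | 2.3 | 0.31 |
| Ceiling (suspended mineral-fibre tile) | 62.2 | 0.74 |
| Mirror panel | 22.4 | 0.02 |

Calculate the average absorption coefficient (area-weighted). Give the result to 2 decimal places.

Total surface area S = 288.8 sq m.
Σ(Sᵢαᵢ) = 62.2×0.15 + 139.7×0.13 + 2.3×0.31 + 62.2×0.74 + 22.4×0.02 = 74.680.
ᾱ = A/S = 0.26.

0.26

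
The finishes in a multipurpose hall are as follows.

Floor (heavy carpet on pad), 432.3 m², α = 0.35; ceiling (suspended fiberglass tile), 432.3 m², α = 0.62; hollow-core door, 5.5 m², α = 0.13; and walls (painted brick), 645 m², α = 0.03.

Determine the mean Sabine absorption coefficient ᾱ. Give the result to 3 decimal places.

Total surface area S = 1515.1 m².
A = 432.3·0.35 + 432.3·0.62 + 5.5·0.13 + 645·0.03 = 439.396 sabins.
ᾱ = A/S = 0.290.

0.290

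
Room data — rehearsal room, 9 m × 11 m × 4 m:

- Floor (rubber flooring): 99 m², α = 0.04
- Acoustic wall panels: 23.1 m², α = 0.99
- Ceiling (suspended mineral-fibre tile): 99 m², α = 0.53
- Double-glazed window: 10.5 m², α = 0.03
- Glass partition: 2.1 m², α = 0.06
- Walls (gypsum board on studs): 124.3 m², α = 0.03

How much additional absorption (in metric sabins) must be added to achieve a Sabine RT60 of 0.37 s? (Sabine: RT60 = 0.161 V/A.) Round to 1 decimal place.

88.8 sabins

Total absorption A₁ = 99*0.04 + 23.1*0.99 + 99*0.53 + 10.5*0.03 + 2.1*0.06 + 124.3*0.03
  = 3.960 + 22.869 + 52.470 + 0.315 + 0.126 + 3.729 = 83.469 m² sabins.
V = 396 m³. Required absorption A₂ = 0.161 × 396 / 0.37 = 172.314 sabins.
ΔA = A₂ − A₁ = 172.314 − 83.469 = 88.8 sabins.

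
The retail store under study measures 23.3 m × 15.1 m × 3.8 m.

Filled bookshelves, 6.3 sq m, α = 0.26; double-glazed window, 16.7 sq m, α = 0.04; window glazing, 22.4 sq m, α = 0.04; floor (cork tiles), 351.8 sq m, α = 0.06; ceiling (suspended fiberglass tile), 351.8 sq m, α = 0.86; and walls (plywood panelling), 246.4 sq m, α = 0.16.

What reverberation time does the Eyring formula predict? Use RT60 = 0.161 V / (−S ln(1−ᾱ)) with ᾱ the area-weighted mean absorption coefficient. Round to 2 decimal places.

Total surface area S = 6.3 + 16.7 + 22.4 + 351.8 + 351.8 + 246.4 = 995.4 sq m.
Σ(Sᵢαᵢ) = 6.3×0.26 + 16.7×0.04 + 22.4×0.04 + 351.8×0.06 + 351.8×0.86 + 246.4×0.16 = 366.282.
Mean coefficient ᾱ = A/S = 0.3680.
−S·ln(1−ᾱ) = −995.4 × ln(1 − 0.3680) = 456.755.
V = 23.3 × 15.1 × 3.8 = 1336.954 m³.
RT60 = 0.161 × 1336.954 / 456.755 = 0.47 s.

0.47 seconds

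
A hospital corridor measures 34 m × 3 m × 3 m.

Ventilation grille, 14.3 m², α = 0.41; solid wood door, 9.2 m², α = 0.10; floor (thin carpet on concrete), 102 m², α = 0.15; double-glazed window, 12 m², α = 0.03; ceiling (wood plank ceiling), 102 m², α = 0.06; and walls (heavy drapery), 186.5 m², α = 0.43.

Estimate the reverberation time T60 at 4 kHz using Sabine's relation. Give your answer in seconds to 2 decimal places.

0.45 s

Total absorption A = 14.3×0.41 + 9.2×0.10 + 102×0.15 + 12×0.03 + 102×0.06 + 186.5×0.43
  = 5.863 + 0.920 + 15.300 + 0.360 + 6.120 + 80.195 = 108.758 m² sabins.
V = 34·3·3 = 306 m³.
T = 0.161 V/A = 0.161·306/108.758 = 0.45 s.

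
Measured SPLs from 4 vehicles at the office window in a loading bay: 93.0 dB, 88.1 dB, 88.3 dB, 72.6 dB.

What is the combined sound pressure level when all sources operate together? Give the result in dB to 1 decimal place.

Sum in the linear (power) domain: Σ 10^(Lᵢ/10) = 10^(93.0/10) + 10^(88.1/10) + 10^(88.3/10) + 10^(72.6/10) = 3.335e+09.
L_total = 10·log₁₀(3.335e+09) = 95.2 dB.

95.2 dB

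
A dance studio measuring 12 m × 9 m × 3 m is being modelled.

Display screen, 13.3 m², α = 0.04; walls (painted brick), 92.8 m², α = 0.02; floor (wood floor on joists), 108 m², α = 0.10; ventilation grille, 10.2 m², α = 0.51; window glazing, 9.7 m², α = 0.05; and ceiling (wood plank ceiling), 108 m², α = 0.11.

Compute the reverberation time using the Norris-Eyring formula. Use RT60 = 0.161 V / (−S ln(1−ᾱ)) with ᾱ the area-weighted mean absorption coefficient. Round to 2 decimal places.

1.62 s

Total surface area S = 13.3 + 92.8 + 108 + 10.2 + 9.7 + 108 = 342.0 m².
Absorption A = 13.3×0.04 + 92.8×0.02 + 108×0.10 + 10.2×0.51 + 9.7×0.05 + 108×0.11 = 30.755 sabins.
Mean coefficient ᾱ = A/S = 0.0899.
Eyring denominator: −S ln(1−ᾱ) = 32.217.
V = 12 × 9 × 3 = 324 m³.
T = 0.161·V/[−S·ln(1−ᾱ)] = 0.161·324/32.217 = 1.62 s.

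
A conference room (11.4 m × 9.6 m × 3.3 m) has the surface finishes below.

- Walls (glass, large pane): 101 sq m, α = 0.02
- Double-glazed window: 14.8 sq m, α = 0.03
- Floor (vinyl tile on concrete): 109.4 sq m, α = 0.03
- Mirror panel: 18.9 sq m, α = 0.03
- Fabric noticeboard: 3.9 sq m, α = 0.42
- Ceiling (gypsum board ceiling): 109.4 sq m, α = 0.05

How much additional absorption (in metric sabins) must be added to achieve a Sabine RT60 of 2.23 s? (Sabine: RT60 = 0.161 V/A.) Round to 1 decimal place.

12.7 sabins

Total absorption A₁ = 101×0.02 + 14.8×0.03 + 109.4×0.03 + 18.9×0.03 + 3.9×0.42 + 109.4×0.05
  = 2.020 + 0.444 + 3.282 + 0.567 + 1.638 + 5.470 = 13.421 sq m sabins.
For T = 2.23 s, need A₂ = 0.161·V/T = 0.161·361.152/2.23 = 26.074 sabins.
Shortfall: 26.074 − 13.421 = 12.7 sabins.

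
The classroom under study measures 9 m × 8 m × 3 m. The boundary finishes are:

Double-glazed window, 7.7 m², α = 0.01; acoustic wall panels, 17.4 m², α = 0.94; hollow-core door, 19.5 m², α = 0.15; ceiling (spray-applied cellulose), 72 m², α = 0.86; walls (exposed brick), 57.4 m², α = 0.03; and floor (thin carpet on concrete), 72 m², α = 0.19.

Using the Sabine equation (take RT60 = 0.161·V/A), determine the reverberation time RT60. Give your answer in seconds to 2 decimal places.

0.36 seconds

Equivalent absorption area: A = 7.7·0.01 + 17.4·0.94 + 19.5·0.15 + 72·0.86 + 57.4·0.03 + 72·0.19 = 96.680 m².
Room volume: 216 m³.
RT60 = 0.161 · V / A = 0.161 × 216 / 96.680 = 0.36 s.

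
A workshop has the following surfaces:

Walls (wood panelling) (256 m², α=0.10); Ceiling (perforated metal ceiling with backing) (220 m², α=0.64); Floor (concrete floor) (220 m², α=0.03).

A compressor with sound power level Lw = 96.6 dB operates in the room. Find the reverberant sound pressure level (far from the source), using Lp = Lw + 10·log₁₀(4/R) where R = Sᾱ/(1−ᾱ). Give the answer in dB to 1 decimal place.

Σ(Sᵢαᵢ) = 256·0.10 + 220·0.64 + 220·0.03 = 173.000; total area S = 696.0 m².
ᾱ = 0.2486, so room constant R = A/(1−ᾱ) = 230.237 m².
Lp = Lw + 10 log₁₀(4/R) = 96.6 -17.60 = 79.0 dB.

79.0 dB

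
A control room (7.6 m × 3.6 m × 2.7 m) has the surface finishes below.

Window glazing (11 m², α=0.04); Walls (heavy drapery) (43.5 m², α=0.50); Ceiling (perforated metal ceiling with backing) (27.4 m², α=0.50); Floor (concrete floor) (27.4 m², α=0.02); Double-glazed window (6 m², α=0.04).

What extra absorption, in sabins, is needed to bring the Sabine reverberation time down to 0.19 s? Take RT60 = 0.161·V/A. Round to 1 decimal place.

A₁ = Σ Sᵢαᵢ = 11·0.04 + 43.5·0.50 + 27.4·0.50 + 27.4·0.02 + 6·0.04 = 36.678 sabins.
Target A₂ = 0.161·73.872/0.19 = 62.597 sabins (V = 73.872 m³).
Shortfall: 62.597 − 36.678 = 25.9 sabins.

25.9 sabins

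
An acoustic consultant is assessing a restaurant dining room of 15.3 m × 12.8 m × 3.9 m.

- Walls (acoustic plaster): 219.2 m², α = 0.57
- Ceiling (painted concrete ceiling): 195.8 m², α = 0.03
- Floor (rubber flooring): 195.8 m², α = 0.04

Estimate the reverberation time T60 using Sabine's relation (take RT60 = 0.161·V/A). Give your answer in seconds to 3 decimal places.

0.887 seconds

Total absorption A = 219.2×0.57 + 195.8×0.03 + 195.8×0.04
  = 124.944 + 5.874 + 7.832 = 138.650 m² sabins.
Volume V = 15.3 × 12.8 × 3.9 = 763.776 m³.
T = 0.161 V/A = 0.161·763.776/138.650 = 0.887 s.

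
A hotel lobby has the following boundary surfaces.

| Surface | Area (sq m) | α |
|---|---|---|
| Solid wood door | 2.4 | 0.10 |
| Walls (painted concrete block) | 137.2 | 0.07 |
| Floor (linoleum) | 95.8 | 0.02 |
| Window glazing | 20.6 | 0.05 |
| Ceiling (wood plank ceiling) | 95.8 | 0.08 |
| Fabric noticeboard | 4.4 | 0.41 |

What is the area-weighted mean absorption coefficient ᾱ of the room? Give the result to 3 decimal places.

S = Σ Sᵢ = 2.4 + 137.2 + 95.8 + 20.6 + 95.8 + 4.4 = 356.2 sq m.
Σ(Sᵢαᵢ) = 2.4×0.10 + 137.2×0.07 + 95.8×0.02 + 20.6×0.05 + 95.8×0.08 + 4.4×0.41 = 22.258.
ᾱ = A/S = 0.062.

0.062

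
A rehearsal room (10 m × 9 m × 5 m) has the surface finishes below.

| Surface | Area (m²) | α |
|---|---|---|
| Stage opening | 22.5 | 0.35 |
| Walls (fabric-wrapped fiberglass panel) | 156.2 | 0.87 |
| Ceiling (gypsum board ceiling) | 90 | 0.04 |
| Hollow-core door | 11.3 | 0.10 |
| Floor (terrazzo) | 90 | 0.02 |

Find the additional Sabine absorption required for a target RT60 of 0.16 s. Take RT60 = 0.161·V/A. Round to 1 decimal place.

302.5 sabins

A₁ = Σ Sᵢαᵢ = 22.5·0.35 + 156.2·0.87 + 90·0.04 + 11.3·0.10 + 90·0.02 = 150.299 sabins.
Target A₂ = 0.161·450/0.16 = 452.812 sabins (V = 450 m³).
Additional absorption ΔA = 452.812 − 150.299 = 302.5 sabins.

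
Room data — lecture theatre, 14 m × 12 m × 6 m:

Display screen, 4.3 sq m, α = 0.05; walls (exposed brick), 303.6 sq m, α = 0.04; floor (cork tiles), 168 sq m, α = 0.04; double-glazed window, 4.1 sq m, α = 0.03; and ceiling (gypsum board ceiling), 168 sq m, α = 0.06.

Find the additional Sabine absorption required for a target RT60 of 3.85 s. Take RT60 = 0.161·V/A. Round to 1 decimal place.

Equivalent absorption area: A₁ = 4.3·0.05 + 303.6·0.04 + 168·0.04 + 4.1·0.03 + 168·0.06 = 29.282 sq m.
V = 1008 m³. Required absorption A₂ = 0.161 × 1008 / 3.85 = 42.153 sabins.
ΔA = A₂ − A₁ = 42.153 − 29.282 = 12.9 sabins.

12.9 sabins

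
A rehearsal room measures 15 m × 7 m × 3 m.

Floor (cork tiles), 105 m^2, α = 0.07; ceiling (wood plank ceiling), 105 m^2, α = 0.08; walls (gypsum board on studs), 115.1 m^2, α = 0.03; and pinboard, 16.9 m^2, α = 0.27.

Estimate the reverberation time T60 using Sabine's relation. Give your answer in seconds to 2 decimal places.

A = Σ Sᵢαᵢ = 105·0.07 + 105·0.08 + 115.1·0.03 + 16.9·0.27 = 23.766 sabins.
Volume V = 15 × 7 × 3 = 315 m³.
RT60 = 0.161 · V / A = 0.161 × 315 / 23.766 = 2.13 s.

2.13 seconds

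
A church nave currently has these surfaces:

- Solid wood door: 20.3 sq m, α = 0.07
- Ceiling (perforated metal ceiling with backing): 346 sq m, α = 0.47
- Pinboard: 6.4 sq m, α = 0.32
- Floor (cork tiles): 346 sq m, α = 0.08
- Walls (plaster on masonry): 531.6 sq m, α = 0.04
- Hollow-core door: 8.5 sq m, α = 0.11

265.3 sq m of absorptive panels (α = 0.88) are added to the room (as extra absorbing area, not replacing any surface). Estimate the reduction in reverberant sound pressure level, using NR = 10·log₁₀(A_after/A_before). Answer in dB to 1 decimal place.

3.2 dB

Summing Sᵢαᵢ: 1.421 + 162.620 + 2.048 + 27.680 + 21.264 + 0.935 → A_before = 215.968 sabins.
Added absorption = 265.3 × 0.88 = 233.464 sabins.
New total A_after = 449.432 sabins.
Reduction = 10 log₁₀(A_after/A_before) = 10 log₁₀(2.0810) = 3.2 dB.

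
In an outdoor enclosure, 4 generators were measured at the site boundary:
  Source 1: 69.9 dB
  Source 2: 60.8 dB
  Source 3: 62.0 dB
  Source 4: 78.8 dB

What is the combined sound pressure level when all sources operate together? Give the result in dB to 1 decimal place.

79.5 dB

Σ 10^(Lᵢ/10) = 8.842e+07.
L_total = 10·log₁₀(8.842e+07) = 79.5 dB.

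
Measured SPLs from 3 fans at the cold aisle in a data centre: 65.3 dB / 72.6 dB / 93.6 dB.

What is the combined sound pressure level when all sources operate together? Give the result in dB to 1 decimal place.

93.6 dB

Σ 10^(Lᵢ/10) = 2.312e+09.
Combined level = 10 log₁₀(2.312e+09) = 93.6 dB.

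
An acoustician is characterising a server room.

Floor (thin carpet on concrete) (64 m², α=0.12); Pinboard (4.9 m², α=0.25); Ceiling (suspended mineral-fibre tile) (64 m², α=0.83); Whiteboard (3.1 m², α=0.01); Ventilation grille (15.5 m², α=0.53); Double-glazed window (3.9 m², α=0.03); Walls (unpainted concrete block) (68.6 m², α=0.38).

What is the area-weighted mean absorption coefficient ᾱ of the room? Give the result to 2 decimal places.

Total surface area S = 224.0 m².
A = 64*0.12 + 4.9*0.25 + 64*0.83 + 3.1*0.01 + 15.5*0.53 + 3.9*0.03 + 68.6*0.38 = 96.456 sabins.
ᾱ = 96.456 / 224.0 = 0.43.

0.43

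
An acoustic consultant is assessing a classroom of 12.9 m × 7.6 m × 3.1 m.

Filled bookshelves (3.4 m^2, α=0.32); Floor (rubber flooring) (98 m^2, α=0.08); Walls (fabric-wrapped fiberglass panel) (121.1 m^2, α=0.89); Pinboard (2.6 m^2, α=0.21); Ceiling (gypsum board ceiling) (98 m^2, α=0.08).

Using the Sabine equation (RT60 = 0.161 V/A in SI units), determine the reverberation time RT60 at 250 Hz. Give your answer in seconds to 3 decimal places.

0.391 seconds

Total absorption A = 3.4*0.32 + 98*0.08 + 121.1*0.89 + 2.6*0.21 + 98*0.08
  = 1.088 + 7.840 + 107.779 + 0.546 + 7.840 = 125.093 m^2 sabins.
V = 12.9·7.6·3.1 = 303.924 m³.
T = 0.161 V/A = 0.161·303.924/125.093 = 0.391 s.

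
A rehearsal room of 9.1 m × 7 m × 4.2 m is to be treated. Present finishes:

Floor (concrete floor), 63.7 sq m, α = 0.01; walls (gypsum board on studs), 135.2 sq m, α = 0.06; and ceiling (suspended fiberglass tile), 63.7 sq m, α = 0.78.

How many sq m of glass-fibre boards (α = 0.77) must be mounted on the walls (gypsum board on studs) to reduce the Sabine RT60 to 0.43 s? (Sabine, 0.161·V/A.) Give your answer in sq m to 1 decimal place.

58.8

Total absorption A₁ = 63.7×0.01 + 135.2×0.06 + 63.7×0.78
  = 0.637 + 8.112 + 49.686 = 58.435 sq m sabins.
Required A₂ = 0.161·267.54/0.43 = 100.172 sabins.
Absorption to add: 100.172 − 58.435 = 41.737 sabins.
Net gain per sq m: Δα = 0.77 − 0.06 = 0.71.
Panel area = 41.737 / 0.71 = 58.8 sq m.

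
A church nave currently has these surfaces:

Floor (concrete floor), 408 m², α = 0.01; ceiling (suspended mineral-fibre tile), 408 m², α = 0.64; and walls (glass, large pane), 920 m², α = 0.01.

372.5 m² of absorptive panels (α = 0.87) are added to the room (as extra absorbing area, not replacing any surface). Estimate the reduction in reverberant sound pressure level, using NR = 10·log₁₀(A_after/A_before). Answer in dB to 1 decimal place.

3.4 dB

A_before = Σ Sᵢαᵢ = 408·0.01 + 408·0.64 + 920·0.01 = 274.400 sabins.
Added absorption = 372.5 × 0.87 = 324.075 sabins.
A_after = 274.400 + 324.075 = 598.475 sabins.
Reduction = 10 log₁₀(A_after/A_before) = 10 log₁₀(2.1810) = 3.4 dB.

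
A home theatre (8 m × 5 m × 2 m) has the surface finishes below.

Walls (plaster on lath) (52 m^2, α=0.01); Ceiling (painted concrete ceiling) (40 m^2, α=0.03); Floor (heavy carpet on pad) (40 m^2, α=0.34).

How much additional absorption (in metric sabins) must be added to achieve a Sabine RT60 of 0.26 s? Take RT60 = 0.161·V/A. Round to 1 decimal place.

A₁ = Σ Sᵢαᵢ = 52×0.01 + 40×0.03 + 40×0.34 = 15.320 sabins.
V = 80 m³. Required absorption A₂ = 0.161 × 80 / 0.26 = 49.538 sabins.
ΔA = A₂ − A₁ = 49.538 − 15.320 = 34.2 sabins.

34.2 sabins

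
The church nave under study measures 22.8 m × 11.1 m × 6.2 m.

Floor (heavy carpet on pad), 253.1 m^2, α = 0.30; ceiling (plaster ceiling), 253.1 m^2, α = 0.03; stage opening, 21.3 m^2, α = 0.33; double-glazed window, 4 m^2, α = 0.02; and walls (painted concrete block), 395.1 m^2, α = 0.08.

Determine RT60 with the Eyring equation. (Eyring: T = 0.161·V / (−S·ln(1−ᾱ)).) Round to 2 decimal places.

1.93 seconds

Total surface area S = 253.1 + 253.1 + 21.3 + 4 + 395.1 = 926.6 m^2.
Σ(Sᵢαᵢ) = 253.1·0.30 + 253.1·0.03 + 21.3·0.33 + 4·0.02 + 395.1·0.08 = 122.240.
Mean coefficient ᾱ = A/S = 0.1319.
Eyring denominator: −S ln(1−ᾱ) = 131.066.
V = 22.8 × 11.1 × 6.2 = 1569.096 m³.
T = 0.161·V/[−S·ln(1−ᾱ)] = 0.161·1569.096/131.066 = 1.93 s.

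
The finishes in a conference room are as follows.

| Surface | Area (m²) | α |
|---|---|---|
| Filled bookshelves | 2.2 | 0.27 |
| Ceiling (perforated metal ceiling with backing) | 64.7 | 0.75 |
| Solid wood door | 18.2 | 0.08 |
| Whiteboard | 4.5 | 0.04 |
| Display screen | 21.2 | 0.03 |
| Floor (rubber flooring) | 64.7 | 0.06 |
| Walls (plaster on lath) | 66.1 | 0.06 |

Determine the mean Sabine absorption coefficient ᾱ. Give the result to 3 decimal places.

Total surface area S = 241.6 m².
Σ(Sᵢαᵢ) = 2.2*0.27 + 64.7*0.75 + 18.2*0.08 + 4.5*0.04 + 21.2*0.03 + 64.7*0.06 + 66.1*0.06 = 59.239.
ᾱ = 59.239 / 241.6 = 0.245.

0.245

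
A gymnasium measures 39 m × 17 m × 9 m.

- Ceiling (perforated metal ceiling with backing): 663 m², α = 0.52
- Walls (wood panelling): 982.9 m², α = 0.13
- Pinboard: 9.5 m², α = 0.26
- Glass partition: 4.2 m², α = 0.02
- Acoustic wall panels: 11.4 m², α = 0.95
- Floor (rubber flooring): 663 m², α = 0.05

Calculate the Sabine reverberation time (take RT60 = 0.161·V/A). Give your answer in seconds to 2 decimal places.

A = Σ Sᵢαᵢ = 663*0.52 + 982.9*0.13 + 9.5*0.26 + 4.2*0.02 + 11.4*0.95 + 663*0.05 = 519.071 sabins.
Volume V = 39 × 17 × 9 = 5967 m³.
T = 0.161 V/A = 0.161·5967/519.071 = 1.85 s.

1.85 sec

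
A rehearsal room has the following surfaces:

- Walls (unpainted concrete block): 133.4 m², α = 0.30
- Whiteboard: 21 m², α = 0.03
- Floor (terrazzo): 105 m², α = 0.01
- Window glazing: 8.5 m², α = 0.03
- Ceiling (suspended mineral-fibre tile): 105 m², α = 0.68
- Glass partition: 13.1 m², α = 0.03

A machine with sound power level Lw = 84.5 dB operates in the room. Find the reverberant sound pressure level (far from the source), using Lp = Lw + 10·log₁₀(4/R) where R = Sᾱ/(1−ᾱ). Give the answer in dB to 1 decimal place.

Σ(Sᵢαᵢ) = 133.4·0.30 + 21·0.03 + 105·0.01 + 8.5·0.03 + 105·0.68 + 13.1·0.03 = 113.748; total area S = 386.0 m².
ᾱ = 113.748/386.0 = 0.2947; R = Sᾱ/(1−ᾱ) = 113.748/(1−0.2947) = 161.276 m².
Lp = Lw + 10 log₁₀(4/R) = 84.5 -16.06 = 68.4 dB.

68.4 dB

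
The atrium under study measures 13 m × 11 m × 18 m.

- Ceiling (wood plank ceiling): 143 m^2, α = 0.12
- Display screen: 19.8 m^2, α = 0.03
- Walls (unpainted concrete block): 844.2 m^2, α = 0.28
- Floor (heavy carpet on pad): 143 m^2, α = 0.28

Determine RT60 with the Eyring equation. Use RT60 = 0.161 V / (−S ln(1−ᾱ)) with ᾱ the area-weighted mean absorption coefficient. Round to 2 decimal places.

Total surface area S = 143 + 19.8 + 844.2 + 143 = 1150.0 m^2.
Σ(Sᵢαᵢ) = 143×0.12 + 19.8×0.03 + 844.2×0.28 + 143×0.28 = 294.170.
Mean coefficient ᾱ = A/S = 0.2558.
Eyring denominator: −S ln(1−ᾱ) = 339.762.
V = 13 × 11 × 18 = 2574 m³.
T = 0.161·V/[−S·ln(1−ᾱ)] = 0.161·2574/339.762 = 1.22 s.

1.22 s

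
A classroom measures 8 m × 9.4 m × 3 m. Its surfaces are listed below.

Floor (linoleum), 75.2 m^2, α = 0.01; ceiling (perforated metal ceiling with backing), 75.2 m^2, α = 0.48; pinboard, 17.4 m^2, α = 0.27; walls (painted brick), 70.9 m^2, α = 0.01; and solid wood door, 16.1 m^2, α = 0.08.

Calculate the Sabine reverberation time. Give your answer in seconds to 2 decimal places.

0.83 s

Equivalent absorption area: A = 75.2*0.01 + 75.2*0.48 + 17.4*0.27 + 70.9*0.01 + 16.1*0.08 = 43.543 m^2.
Room volume: 225.6 m³.
Sabine: RT60 = 0.161 × 225.6 / 43.543 = 0.83 s.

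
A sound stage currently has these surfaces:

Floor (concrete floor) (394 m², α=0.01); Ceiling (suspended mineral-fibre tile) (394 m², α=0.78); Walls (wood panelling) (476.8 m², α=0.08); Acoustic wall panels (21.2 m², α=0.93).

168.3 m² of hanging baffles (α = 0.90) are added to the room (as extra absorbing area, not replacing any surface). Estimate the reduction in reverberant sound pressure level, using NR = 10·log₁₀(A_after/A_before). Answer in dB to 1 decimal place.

1.5 dB

Summing Sᵢαᵢ: 3.940 + 307.320 + 38.144 + 19.716 → A_before = 369.120 sabins.
Added absorption = 168.3 × 0.90 = 151.470 sabins.
A_after = 369.120 + 151.470 = 520.590 sabins.
NR = 10·log₁₀(520.590/369.120) = 1.5 dB.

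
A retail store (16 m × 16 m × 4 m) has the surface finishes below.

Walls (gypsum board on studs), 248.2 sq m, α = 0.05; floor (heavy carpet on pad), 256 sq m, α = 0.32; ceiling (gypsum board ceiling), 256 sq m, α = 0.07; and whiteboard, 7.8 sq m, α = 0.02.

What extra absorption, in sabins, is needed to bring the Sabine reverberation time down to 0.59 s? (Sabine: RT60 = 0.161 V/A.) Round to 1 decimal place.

A₁ = Σ Sᵢαᵢ = 248.2×0.05 + 256×0.32 + 256×0.07 + 7.8×0.02 = 112.406 sabins.
Target A₂ = 0.161·1024/0.59 = 279.431 sabins (V = 1024 m³).
Additional absorption ΔA = 279.431 − 112.406 = 167.0 sabins.

167.0 sabins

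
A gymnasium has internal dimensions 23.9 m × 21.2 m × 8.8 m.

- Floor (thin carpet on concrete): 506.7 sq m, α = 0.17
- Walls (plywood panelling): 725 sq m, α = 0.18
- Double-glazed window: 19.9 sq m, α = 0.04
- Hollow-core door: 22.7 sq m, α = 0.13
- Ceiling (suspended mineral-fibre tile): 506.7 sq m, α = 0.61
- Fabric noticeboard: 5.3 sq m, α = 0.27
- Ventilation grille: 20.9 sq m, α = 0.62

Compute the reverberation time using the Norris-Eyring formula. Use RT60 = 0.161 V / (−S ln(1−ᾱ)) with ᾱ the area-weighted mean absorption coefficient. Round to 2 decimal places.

1.11 s

S = Σ Sᵢ = 1807.2 sq m.
Absorption A = 506.7·0.17 + 725·0.18 + 19.9·0.04 + 22.7·0.13 + 506.7·0.61 + 5.3·0.27 + 20.9·0.62 = 543.862 sabins.
Mean coefficient ᾱ = A/S = 0.3009.
−S·ln(1−ᾱ) = −1807.2 × ln(1 − 0.3009) = 646.908.
V = 23.9 × 21.2 × 8.8 = 4458.784 m³.
T = 0.161·V/[−S·ln(1−ᾱ)] = 0.161·4458.784/646.908 = 1.11 s.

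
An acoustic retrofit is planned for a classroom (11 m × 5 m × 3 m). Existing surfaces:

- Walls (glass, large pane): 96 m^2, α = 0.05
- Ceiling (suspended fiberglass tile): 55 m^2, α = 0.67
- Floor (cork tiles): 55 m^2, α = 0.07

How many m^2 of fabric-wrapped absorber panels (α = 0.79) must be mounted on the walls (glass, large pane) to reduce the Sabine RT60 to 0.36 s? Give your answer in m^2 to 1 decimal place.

38.2

Summing Sᵢαᵢ: 4.800 + 36.850 + 3.850 → A₁ = 45.500 sabins.
V = 165 m³. Target absorption A₂ = 0.161 × 165 / 0.36 = 73.792 sabins.
Absorption to add: 73.792 − 45.500 = 28.292 sabins.
Each m^2 of panel replacing the walls (glass, large pane) adds (0.79 − 0.05) = 0.74 sabins.
Area = ΔA/Δα = 28.292/0.74 = 38.2 m^2.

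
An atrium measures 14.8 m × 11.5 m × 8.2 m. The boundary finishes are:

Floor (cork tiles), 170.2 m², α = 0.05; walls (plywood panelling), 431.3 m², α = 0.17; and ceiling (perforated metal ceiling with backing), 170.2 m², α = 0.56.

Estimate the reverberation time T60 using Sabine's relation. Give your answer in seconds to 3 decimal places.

Total absorption A = 170.2×0.05 + 431.3×0.17 + 170.2×0.56
  = 8.510 + 73.321 + 95.312 = 177.143 m² sabins.
Volume V = 14.8 × 11.5 × 8.2 = 1395.64 m³.
Sabine: RT60 = 0.161 × 1395.64 / 177.143 = 1.268 s.

1.268 sec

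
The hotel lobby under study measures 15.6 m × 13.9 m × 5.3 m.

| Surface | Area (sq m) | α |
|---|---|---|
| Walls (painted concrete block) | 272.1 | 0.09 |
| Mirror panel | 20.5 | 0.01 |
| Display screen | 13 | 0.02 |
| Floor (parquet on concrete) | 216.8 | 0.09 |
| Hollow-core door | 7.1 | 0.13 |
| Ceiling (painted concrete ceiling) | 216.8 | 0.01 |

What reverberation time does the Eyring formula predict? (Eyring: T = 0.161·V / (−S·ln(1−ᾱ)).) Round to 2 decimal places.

3.77 s

Total surface area S = 272.1 + 20.5 + 13 + 216.8 + 7.1 + 216.8 = 746.3 sq m.
Σ(Sᵢαᵢ) = 272.1×0.09 + 20.5×0.01 + 13×0.02 + 216.8×0.09 + 7.1×0.13 + 216.8×0.01 = 47.557.
Mean coefficient ᾱ = A/S = 0.0637.
−S·ln(1−ᾱ) = −746.3 × ln(1 − 0.0637) = 49.121.
V = 15.6 × 13.9 × 5.3 = 1149.252 m³.
RT60 = 0.161 × 1149.252 / 49.121 = 3.77 s.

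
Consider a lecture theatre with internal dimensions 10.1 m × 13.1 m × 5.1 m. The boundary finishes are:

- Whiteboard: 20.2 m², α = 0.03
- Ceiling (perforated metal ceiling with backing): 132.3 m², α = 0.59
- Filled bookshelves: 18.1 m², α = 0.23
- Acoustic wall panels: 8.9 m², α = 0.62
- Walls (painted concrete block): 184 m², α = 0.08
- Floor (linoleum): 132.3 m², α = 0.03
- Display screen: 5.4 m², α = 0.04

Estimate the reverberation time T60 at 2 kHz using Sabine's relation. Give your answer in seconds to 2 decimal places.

1.01 s

Total absorption A = 20.2*0.03 + 132.3*0.59 + 18.1*0.23 + 8.9*0.62 + 184*0.08 + 132.3*0.03 + 5.4*0.04
  = 0.606 + 78.057 + 4.163 + 5.518 + 14.720 + 3.969 + 0.216 = 107.249 m² sabins.
V = 10.1·13.1·5.1 = 674.781 m³.
RT60 = 0.161 · V / A = 0.161 × 674.781 / 107.249 = 1.01 s.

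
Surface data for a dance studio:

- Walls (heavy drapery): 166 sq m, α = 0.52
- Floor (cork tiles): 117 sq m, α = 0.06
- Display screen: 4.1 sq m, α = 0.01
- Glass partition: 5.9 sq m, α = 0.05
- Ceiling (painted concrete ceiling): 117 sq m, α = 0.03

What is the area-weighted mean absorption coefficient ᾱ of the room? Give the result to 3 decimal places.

0.237

Total surface area S = 410.0 sq m.
A = 166×0.52 + 117×0.06 + 4.1×0.01 + 5.9×0.05 + 117×0.03 = 97.186 sabins.
ᾱ = A/S = 0.237.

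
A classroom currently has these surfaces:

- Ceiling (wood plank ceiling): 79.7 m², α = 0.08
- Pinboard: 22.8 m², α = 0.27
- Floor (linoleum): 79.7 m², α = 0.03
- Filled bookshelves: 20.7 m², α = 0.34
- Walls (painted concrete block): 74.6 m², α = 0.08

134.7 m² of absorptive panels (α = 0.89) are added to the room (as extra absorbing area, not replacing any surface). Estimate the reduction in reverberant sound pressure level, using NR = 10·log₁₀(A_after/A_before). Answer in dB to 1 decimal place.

7.2 dB

Summing Sᵢαᵢ: 6.376 + 6.156 + 2.391 + 7.038 + 5.968 → A_before = 27.929 sabins.
Treatment contributes 134.7·0.89 = 119.883 sabins.
New total A_after = 147.812 sabins.
NR = 10·log₁₀(147.812/27.929) = 7.2 dB.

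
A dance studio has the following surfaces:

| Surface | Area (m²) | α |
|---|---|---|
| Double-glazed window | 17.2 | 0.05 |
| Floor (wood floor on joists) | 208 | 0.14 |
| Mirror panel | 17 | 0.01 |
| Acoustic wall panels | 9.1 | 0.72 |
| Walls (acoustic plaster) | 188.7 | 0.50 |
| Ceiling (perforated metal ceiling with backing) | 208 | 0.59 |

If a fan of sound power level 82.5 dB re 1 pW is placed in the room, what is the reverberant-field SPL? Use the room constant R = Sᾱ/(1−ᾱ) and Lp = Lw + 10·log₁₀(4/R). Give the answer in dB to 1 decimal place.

62.3 dB

A = 253.772 sabins; S = 648.0 m².
ᾱ = 253.772/648.0 = 0.3916; R = Sᾱ/(1−ᾱ) = 253.772/(1−0.3916) = 417.114 m².
Lp = 82.5 + 10·log₁₀(4/417.114) = 82.5 + (-20.18) = 62.3 dB.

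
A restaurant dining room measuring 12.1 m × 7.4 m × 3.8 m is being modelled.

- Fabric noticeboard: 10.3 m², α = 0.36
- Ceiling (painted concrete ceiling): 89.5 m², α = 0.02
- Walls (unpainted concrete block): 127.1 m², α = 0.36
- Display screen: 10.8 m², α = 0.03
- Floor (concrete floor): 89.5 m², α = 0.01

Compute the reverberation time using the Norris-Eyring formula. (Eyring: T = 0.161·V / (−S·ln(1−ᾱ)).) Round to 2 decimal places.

Total surface area S = 10.3 + 89.5 + 127.1 + 10.8 + 89.5 = 327.2 m².
Absorption A = 10.3·0.36 + 89.5·0.02 + 127.1·0.36 + 10.8·0.03 + 89.5·0.01 = 52.473 sabins.
ᾱ = 52.473 / 327.2 = 0.1604.
−S·ln(1−ᾱ) = −327.2 × ln(1 − 0.1604) = 57.204.
V = 12.1 × 7.4 × 3.8 = 340.252 m³.
T = 0.161·V/[−S·ln(1−ᾱ)] = 0.161·340.252/57.204 = 0.96 s.

0.96 s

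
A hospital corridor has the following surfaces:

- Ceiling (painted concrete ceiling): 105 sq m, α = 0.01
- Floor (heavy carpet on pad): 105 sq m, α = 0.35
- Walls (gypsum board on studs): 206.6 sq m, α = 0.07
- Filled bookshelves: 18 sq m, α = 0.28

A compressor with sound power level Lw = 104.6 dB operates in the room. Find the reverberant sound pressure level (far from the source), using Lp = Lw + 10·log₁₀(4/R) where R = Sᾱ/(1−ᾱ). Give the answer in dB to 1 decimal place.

Σ(Sᵢαᵢ) = 105×0.01 + 105×0.35 + 206.6×0.07 + 18×0.28 = 57.302; total area S = 434.6 sq m.
ᾱ = 57.302/434.6 = 0.1318; R = Sᾱ/(1−ᾱ) = 57.302/(1−0.1318) = 66.001 sq m.
Lp = 104.6 + 10·log₁₀(4/66.001) = 104.6 + (-12.17) = 92.4 dB.

92.4 dB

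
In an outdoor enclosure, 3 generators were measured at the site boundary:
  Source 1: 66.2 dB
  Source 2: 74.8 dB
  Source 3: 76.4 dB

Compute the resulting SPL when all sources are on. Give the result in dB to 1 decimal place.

78.9 dB

Converting to relative power and adding: 10^(66.2/10) + 10^(74.8/10) + 10^(76.4/10) = 7.802e+07.
L_total = 10·log₁₀(7.802e+07) = 78.9 dB.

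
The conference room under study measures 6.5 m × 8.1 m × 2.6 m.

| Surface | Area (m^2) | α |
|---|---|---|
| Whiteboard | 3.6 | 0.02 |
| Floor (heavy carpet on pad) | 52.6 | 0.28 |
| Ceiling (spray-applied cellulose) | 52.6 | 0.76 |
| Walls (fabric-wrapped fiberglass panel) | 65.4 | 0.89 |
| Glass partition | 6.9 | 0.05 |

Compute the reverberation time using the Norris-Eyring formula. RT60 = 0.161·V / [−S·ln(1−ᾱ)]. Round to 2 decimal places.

0.12 s

Total surface area S = 3.6 + 52.6 + 52.6 + 65.4 + 6.9 = 181.1 m^2.
Absorption A = 3.6·0.02 + 52.6·0.28 + 52.6·0.76 + 65.4·0.89 + 6.9·0.05 = 113.327 sabins.
ᾱ = 113.327 / 181.1 = 0.6258.
Eyring denominator: −S ln(1−ᾱ) = 178.015.
V = 6.5 × 8.1 × 2.6 = 136.89 m³.
RT60 = 0.161 × 136.89 / 178.015 = 0.12 s.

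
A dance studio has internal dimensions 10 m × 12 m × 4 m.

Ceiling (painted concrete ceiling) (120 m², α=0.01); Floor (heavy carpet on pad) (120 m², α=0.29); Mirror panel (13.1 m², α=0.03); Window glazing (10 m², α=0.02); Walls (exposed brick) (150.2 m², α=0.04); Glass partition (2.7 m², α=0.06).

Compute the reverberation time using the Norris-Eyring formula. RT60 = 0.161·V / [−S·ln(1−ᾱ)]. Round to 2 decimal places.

Total surface area S = 120 + 120 + 13.1 + 10 + 150.2 + 2.7 = 416.0 m².
Σ(Sᵢαᵢ) = 120×0.01 + 120×0.29 + 13.1×0.03 + 10×0.02 + 150.2×0.04 + 2.7×0.06 = 42.763.
Mean coefficient ᾱ = A/S = 0.1028.
Eyring denominator: −S ln(1−ᾱ) = 45.126.
V = 10 × 12 × 4 = 480 m³.
T = 0.161·V/[−S·ln(1−ᾱ)] = 0.161·480/45.126 = 1.71 s.

1.71 s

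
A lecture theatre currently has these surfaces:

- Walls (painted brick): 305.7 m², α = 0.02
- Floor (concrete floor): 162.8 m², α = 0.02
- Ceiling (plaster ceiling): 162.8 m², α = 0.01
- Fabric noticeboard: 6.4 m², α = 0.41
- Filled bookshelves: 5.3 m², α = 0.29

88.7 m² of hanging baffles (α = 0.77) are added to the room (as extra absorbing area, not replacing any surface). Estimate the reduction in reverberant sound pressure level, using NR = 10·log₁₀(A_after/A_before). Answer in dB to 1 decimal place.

Equivalent absorption area: A_before = 305.7×0.02 + 162.8×0.02 + 162.8×0.01 + 6.4×0.41 + 5.3×0.29 = 15.159 m².
Treatment contributes 88.7·0.77 = 68.299 sabins.
New total A_after = 83.458 sabins.
Reduction = 10 log₁₀(A_after/A_before) = 10 log₁₀(5.5055) = 7.4 dB.

7.4 dB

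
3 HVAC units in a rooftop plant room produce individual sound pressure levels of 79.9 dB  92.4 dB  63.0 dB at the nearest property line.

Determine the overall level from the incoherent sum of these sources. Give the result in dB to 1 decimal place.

Σ 10^(Lᵢ/10) = 1.838e+09.
Combined level = 10 log₁₀(1.838e+09) = 92.6 dB.

92.6 dB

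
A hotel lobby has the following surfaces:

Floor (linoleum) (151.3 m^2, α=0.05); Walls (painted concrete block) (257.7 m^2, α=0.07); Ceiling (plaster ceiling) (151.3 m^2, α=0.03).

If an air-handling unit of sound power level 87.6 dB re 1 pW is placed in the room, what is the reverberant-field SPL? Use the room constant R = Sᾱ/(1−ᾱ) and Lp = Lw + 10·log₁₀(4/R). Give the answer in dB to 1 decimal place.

A = 30.143 sabins; S = 560.3 m^2.
ᾱ = 0.0538, so room constant R = A/(1−ᾱ) = 31.857 m^2.
Lp = 87.6 + 10·log₁₀(4/31.857) = 87.6 + (-9.01) = 78.6 dB.

78.6 dB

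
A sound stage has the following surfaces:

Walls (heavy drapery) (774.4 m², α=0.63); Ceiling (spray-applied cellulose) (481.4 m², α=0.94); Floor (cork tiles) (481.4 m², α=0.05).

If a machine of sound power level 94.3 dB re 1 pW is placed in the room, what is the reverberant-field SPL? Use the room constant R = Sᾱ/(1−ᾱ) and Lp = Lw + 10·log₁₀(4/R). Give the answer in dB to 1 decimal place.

67.0 dB

Σ(Sᵢαᵢ) = 774.4×0.63 + 481.4×0.94 + 481.4×0.05 = 964.458; total area S = 1737.2 m².
ᾱ = 964.458/1737.2 = 0.5552; R = Sᾱ/(1−ᾱ) = 964.458/(1−0.5552) = 2168.296 m².
Lp = 94.3 + 10·log₁₀(4/2168.296) = 94.3 + (-27.34) = 67.0 dB.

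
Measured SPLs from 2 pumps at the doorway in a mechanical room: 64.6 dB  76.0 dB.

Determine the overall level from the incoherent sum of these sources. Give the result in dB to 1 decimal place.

Σ 10^(Lᵢ/10) = 4.269e+07.
Combined level = 10 log₁₀(4.269e+07) = 76.3 dB.

76.3 dB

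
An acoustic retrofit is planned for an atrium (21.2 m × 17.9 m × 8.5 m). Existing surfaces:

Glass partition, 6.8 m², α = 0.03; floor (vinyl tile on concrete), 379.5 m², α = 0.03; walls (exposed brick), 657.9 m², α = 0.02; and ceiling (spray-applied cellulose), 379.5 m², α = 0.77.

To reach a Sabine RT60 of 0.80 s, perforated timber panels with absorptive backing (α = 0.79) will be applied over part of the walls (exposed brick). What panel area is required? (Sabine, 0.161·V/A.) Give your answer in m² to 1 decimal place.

Total absorption A₁ = 6.8*0.03 + 379.5*0.03 + 657.9*0.02 + 379.5*0.77
  = 0.204 + 11.385 + 13.158 + 292.215 = 316.962 m² sabins.
Required A₂ = 0.161·3225.58/0.80 = 649.148 sabins.
Absorption to add: 649.148 − 316.962 = 332.186 sabins.
Net gain per m²: Δα = 0.79 − 0.02 = 0.77.
Panel area = 332.186 / 0.77 = 431.4 m².

431.4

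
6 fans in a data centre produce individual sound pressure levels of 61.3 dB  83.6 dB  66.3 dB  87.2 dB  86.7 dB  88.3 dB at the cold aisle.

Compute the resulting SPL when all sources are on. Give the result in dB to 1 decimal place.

Σ 10^(Lᵢ/10) = 1.903e+09.
Back to dB: 10·log₁₀ Σ = 92.8 dB.

92.8 dB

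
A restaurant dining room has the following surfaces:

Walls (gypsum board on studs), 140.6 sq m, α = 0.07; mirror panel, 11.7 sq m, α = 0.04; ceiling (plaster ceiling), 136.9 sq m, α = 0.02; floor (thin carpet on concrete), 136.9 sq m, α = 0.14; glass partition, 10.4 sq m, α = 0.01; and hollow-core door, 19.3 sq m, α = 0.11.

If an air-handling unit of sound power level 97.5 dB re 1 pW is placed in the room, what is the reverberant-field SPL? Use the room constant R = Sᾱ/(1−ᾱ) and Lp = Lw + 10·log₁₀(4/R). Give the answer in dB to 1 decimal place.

87.8 dB

Σ(Sᵢαᵢ) = 140.6·0.07 + 11.7·0.04 + 136.9·0.02 + 136.9·0.14 + 10.4·0.01 + 19.3·0.11 = 34.441; total area S = 455.8 sq m.
ᾱ = 0.0756, so room constant R = A/(1−ᾱ) = 37.258 sq m.
Lp = Lw + 10 log₁₀(4/R) = 97.5 -9.69 = 87.8 dB.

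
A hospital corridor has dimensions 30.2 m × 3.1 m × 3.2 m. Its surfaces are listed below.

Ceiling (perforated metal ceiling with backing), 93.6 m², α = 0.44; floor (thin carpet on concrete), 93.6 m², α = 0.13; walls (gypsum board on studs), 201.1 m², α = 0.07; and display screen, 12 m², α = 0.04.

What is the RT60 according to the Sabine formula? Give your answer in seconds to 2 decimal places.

A = Σ Sᵢαᵢ = 93.6*0.44 + 93.6*0.13 + 201.1*0.07 + 12*0.04 = 67.909 sabins.
Room volume: 299.584 m³.
T = 0.161 V/A = 0.161·299.584/67.909 = 0.71 s.

0.71 sec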